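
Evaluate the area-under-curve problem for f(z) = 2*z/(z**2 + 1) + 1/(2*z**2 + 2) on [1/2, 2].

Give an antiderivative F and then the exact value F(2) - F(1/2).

The integrand splits into summands that can be handled one at a time.
F(z) = log(z**2 + 1) + atan(z)/2 is an antiderivative of f.
Check: d/dz[log(z**2 + 1) + atan(z)/2] = (4*z + 1)/(2*z**2 + 2), which equals f(z).
F(2) = atan(2)/2 + log(5); F(1/2) = log(5/4) + atan(1/2)/2.
Integral = F(2) - F(1/2) = -atan(1/2)/2 - log(5/4) + atan(2)/2 + log(5).

Antiderivative: F(z) = log(z**2 + 1) + atan(z)/2; value = -atan(1/2)/2 - log(5/4) + atan(2)/2 + log(5)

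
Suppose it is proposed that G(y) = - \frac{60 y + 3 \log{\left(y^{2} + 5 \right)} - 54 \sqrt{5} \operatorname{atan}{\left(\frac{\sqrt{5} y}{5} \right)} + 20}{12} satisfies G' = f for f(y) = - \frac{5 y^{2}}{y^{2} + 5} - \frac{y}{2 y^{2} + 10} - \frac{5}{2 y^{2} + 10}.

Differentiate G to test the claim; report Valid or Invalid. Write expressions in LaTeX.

d/dy[G] = \frac{- 10 y^{2} - y - 5}{2 y^{2} + 10}
This equals f(y) exactly, so the claim holds.

Valid. The derivative of G reproduces f.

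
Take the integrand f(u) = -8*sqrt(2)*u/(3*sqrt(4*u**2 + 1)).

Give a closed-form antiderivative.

An antiderivative is F(u) = -4*sqrt(2*u**2 + 1/2)/3.

f matches the chain-rule pattern g'(h)*h' with inner function h(u) = 2*u**2 + 1/2; substituting w = h(u) collapses the integral.
Check: d/du[-4*sqrt(2*u**2 + 1/2)/3] = -8*sqrt(2)*u/(3*sqrt(4*u**2 + 1)) = f(u).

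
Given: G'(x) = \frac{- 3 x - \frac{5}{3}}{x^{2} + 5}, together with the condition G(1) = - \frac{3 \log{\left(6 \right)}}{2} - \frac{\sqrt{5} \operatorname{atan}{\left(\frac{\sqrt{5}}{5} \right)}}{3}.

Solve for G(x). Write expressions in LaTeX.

The proposed G(x) is checked by its d/dx: the result must match the given G'(x).
A general antiderivative is - \frac{3 \log{\left(x^{2} + 5 \right)}}{2} - \frac{\sqrt{5} \operatorname{atan}{\left(\frac{\sqrt{5} x}{5} \right)}}{3} + C.
The condition gives C = - \frac{3 \log{\left(6 \right)}}{2} - \frac{\sqrt{5} \operatorname{atan}{\left(\frac{\sqrt{5}}{5} \right)}}{3} - (- \frac{3 \log{\left(6 \right)}}{2} - \frac{\sqrt{5} \operatorname{atan}{\left(\frac{\sqrt{5}}{5} \right)}}{3}) = 0.
So G(x) = - \frac{3 \log{\left(x^{2} + 5 \right)}}{2} - \frac{\sqrt{5} \operatorname{atan}{\left(\frac{\sqrt{5} x}{5} \right)}}{3}.
Check: d/dx[- \frac{3 \log{\left(x^{2} + 5 \right)}}{2} - \frac{\sqrt{5} \operatorname{atan}{\left(\frac{\sqrt{5} x}{5} \right)}}{3}] = \frac{- 9 x - 5}{3 x^{2} + 15}, which equals G'(x).

G(x) = - \frac{3 \log{\left(x^{2} + 5 \right)}}{2} - \frac{\sqrt{5} \operatorname{atan}{\left(\frac{\sqrt{5} x}{5} \right)}}{3}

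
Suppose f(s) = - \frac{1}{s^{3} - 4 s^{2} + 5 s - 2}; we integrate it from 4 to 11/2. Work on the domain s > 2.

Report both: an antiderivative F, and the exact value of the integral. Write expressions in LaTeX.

Antiderivative: F(s) = - \log{\left(s - 2 \right)} + \log{\left(s - 1 \right)} - \frac{1}{s - 1}; value = - \log{\left(\frac{7}{2} \right)} - \log{\left(3 \right)} + \frac{1}{9} + \log{\left(2 \right)} + \log{\left(\frac{9}{2} \right)}

Factor the denominator (\left(s - 2\right) \left(s - 1\right)^{2}) and decompose: f = \frac{1}{s - 1} + \frac{1}{\left(s - 1\right)^{2}} - \frac{1}{s - 2}; each piece integrates to a log, atan, or power term.
F(s) = - \log{\left(s - 2 \right)} + \log{\left(s - 1 \right)} - \frac{1}{s - 1} is an antiderivative of f.
Check: d/ds[- \log{\left(s - 2 \right)} + \log{\left(s - 1 \right)} - \frac{1}{s - 1}] = - \frac{1}{s^{3} - 4 s^{2} + 5 s - 2} = f(s).
F(11/2) = - \log{\left(\frac{7}{2} \right)} - \frac{2}{9} + \log{\left(\frac{9}{2} \right)}; F(4) = - \log{\left(2 \right)} - \frac{1}{3} + \log{\left(3 \right)}.
Integral = F(11/2) - F(4) = - \log{\left(\frac{7}{2} \right)} - \log{\left(3 \right)} + \frac{1}{9} + \log{\left(2 \right)} + \log{\left(\frac{9}{2} \right)}.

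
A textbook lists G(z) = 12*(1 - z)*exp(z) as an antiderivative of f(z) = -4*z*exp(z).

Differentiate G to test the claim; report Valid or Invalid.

Invalid: d/dz[G] - f = -8*z*exp(z), which is not 0.

d/dz[G] = -12*z*exp(z)
d/dz[G] - f(z) = -8*z*exp(z) != 0.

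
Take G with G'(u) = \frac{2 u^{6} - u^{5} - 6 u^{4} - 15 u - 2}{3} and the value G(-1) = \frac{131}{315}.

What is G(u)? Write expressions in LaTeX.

G(u) = \frac{60 u^{7} - 35 u^{6} - 252 u^{5} - 1575 u^{2} - 420 u + 1260}{630}

Check a candidate G(u) by differentiating: d/du[G] must match the given G'(u).
A general antiderivative is \frac{2 u^{7}}{21} - \frac{u^{6}}{18} - \frac{2 u^{5}}{5} - \frac{5 u^{2}}{2} - \frac{2 u}{3} + C.
The condition gives C = \frac{131}{315} - (- \frac{499}{315}) = 2.
So G(u) = \frac{60 u^{7} - 35 u^{6} - 252 u^{5} - 1575 u^{2} - 420 u + 1260}{630}.
Check: d/du[\frac{60 u^{7} - 35 u^{6} - 252 u^{5} - 1575 u^{2} - 420 u + 1260}{630}] = \frac{2 u^{6}}{3} - \frac{u^{5}}{3} - 2 u^{4} - 5 u - \frac{2}{3}, which equals G'(u).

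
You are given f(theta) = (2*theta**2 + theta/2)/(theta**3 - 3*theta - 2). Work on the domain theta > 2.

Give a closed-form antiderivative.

Factor the denominator (2*(theta - 2)*(theta + 1)**2) and decompose: f = 1/(theta + 1) - 1/(2*(theta + 1)**2) + 1/(theta - 2); each piece integrates to a log, atan, or power term.
Check: d/dtheta[(2*(theta + 1)*log(theta**2 - theta - 2) + 1)/(2*(theta + 1))] = (4*theta**2 + theta)/(2*theta**3 - 6*theta - 4), which equals f(theta).

An antiderivative is F(theta) = (2*(theta + 1)*log(theta**2 - theta - 2) + 1)/(2*(theta + 1)).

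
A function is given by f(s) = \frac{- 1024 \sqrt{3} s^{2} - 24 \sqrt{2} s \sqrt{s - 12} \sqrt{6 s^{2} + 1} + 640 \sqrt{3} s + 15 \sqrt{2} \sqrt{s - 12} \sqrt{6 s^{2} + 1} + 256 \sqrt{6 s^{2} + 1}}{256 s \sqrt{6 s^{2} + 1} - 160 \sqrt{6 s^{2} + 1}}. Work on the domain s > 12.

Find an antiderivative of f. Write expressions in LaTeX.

An antiderivative is F(s) = \frac{- 3 \sqrt{2} \left(s - 12\right)^{\frac{3}{2}} - 32 \sqrt{3} \sqrt{6 s^{2} + 1} + 48 \log{\left(4 s - \frac{5}{2} \right)}}{48}.

Since d/ds undoes antidifferentiation here, F'(s) = f(s) is required of F(s).
Check: d/ds[\frac{- 3 \sqrt{2} \left(s - 12\right)^{\frac{3}{2}} - 32 \sqrt{3} \sqrt{6 s^{2} + 1} + 48 \log{\left(4 s - \frac{5}{2} \right)}}{48}] = \frac{- 1024 \sqrt{3} s^{2} - 24 \sqrt{2} s \sqrt{s - 12} \sqrt{6 s^{2} + 1} + 640 \sqrt{3} s + 15 \sqrt{2} \sqrt{s - 12} \sqrt{6 s^{2} + 1} + 256 \sqrt{6 s^{2} + 1}}{256 s \sqrt{6 s^{2} + 1} - 160 \sqrt{6 s^{2} + 1}} = f(s).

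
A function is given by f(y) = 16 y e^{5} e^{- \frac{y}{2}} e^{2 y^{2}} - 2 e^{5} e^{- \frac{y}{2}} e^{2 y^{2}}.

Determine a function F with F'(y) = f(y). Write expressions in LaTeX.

An antiderivative is F(y) = 4 e^{5} e^{- \frac{y}{2}} e^{2 y^{2}}.

The substitution u = 2 y^{2} - \frac{y}{2} + 5 works: f is exactly (dF/du)*(du/dy) for that inner function.
Check: d/dy[4 e^{5} e^{- \frac{y}{2}} e^{2 y^{2}}] = \left(16 y e^{5} e^{2 y^{2}} - 2 e^{5} e^{2 y^{2}}\right) e^{- \frac{y}{2}}, which equals f(y).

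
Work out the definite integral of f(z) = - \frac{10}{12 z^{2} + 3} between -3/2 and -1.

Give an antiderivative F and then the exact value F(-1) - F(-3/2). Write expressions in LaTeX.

Antiderivative: F(z) = - \frac{5 \operatorname{atan}{\left(2 z \right)}}{3}; value = - \frac{5 \operatorname{atan}{\left(3 \right)}}{3} + \frac{5 \operatorname{atan}{\left(2 \right)}}{3}

Differentiate the proposed F(z) back; it has to land on f(z) exactly.
F(z) = - \frac{5 \operatorname{atan}{\left(2 z \right)}}{3} is an antiderivative of f.
Check: d/dz[- \frac{5 \operatorname{atan}{\left(2 z \right)}}{3}] = - \frac{10}{12 z^{2} + 3} = f(z).
F(-1) = \frac{5 \operatorname{atan}{\left(2 \right)}}{3}; F(-3/2) = \frac{5 \operatorname{atan}{\left(3 \right)}}{3}.
Integral = F(-1) - F(-3/2) = - \frac{5 \operatorname{atan}{\left(3 \right)}}{3} + \frac{5 \operatorname{atan}{\left(2 \right)}}{3}.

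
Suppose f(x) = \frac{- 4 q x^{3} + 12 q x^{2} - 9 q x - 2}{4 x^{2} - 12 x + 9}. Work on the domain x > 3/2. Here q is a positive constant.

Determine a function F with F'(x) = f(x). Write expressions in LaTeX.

An antiderivative is F(x) = \frac{- 2 q x^{3} + 3 q x^{2} + 2}{4 x - 6}.

Any candidate F(x) must reproduce f(x) exactly when differentiated.
Check: d/dx[\frac{- 2 q x^{3} + 3 q x^{2} + 2}{4 x - 6}] = \frac{- 4 q x^{3} + 12 q x^{2} - 9 q x - 2}{4 x^{2} - 12 x + 9} = f(x).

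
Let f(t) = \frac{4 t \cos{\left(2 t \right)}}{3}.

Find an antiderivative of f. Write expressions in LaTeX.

Since d/dt undoes antidifferentiation here, F'(t) = f(t) is required of F(t).
Check: d/dt[\frac{2 t \sin{\left(2 t \right)} + \cos{\left(2 t \right)}}{3}] = \frac{4 t \cos{\left(2 t \right)}}{3} = f(t).

An antiderivative is F(t) = \frac{2 t \sin{\left(2 t \right)} + \cos{\left(2 t \right)}}{3}.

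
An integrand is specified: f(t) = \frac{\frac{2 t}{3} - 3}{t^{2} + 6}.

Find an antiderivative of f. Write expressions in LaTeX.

A first test for any F(t): its t-derivative must equal f(t) identically.
Check: d/dt[\frac{\log{\left(t^{2} + 6 \right)}}{3} - \frac{\sqrt{6} \operatorname{atan}{\left(\frac{\sqrt{6} t}{6} \right)}}{2}] = \frac{2 t - 9}{3 t^{2} + 18}, which equals f(t).

An antiderivative is F(t) = \frac{\log{\left(t^{2} + 6 \right)}}{3} - \frac{\sqrt{6} \operatorname{atan}{\left(\frac{\sqrt{6} t}{6} \right)}}{2}.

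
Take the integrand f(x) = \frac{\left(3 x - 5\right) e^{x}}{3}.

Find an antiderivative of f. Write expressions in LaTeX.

Recognize the product-rule pattern: f = u'v + uv' with u = x - \frac{8}{3}, v = e^{x}, so integration by parts undoes it.
Check: d/dx[x e^{x} - \frac{8 e^{x}}{3}] = x e^{x} - \frac{5 e^{x}}{3}, which equals f(x).

An antiderivative is F(x) = x e^{x} - \frac{8 e^{x}}{3}.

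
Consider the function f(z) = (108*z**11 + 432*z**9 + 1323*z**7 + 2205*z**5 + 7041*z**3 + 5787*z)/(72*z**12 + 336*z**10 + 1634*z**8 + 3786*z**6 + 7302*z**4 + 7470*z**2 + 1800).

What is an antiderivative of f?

Since d/dz undoes antidifferentiation here, F'(z) = f(z) is required of F(z).
Check: d/dz[(4*z**4*log(z**2 + 1/3) + 2*z**4*log(3*z**2/2 + 2) + 8*z**4*log(2) + 6*z**2*log(z**2 + 1/3) + 3*z**2*log(3*z**2/2 + 2) + 12*z**2*log(2) + 30*log(z**2 + 1/3) + 15*log(3*z**2/2 + 2) + 24 + 60*log(2))/(8*z**4 + 12*z**2 + 60)] = (108*z**11 + 432*z**9 + 1323*z**7 + 2205*z**5 + 7041*z**3 + 5787*z)/(72*z**12 + 336*z**10 + 1634*z**8 + 3786*z**6 + 7302*z**4 + 7470*z**2 + 1800) = f(z).

An antiderivative is F(z) = (4*z**4*log(z**2 + 1/3) + 2*z**4*log(3*z**2/2 + 2) + 8*z**4*log(2) + 6*z**2*log(z**2 + 1/3) + 3*z**2*log(3*z**2/2 + 2) + 12*z**2*log(2) + 30*log(z**2 + 1/3) + 15*log(3*z**2/2 + 2) + 24 + 60*log(2))/(8*z**4 + 12*z**2 + 60).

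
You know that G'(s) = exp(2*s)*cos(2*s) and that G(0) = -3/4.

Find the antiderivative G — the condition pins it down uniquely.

G(s) = exp(2*s)*sin(2*s)/4 + exp(2*s)*cos(2*s)/4 - 1

The proposed G(s) is checked by its d/ds: the result must match the given G'(s).
A general antiderivative is exp(2*s)*sin(2*s)/4 + exp(2*s)*cos(2*s)/4 + C.
The condition gives C = -3/4 - (1/4) = -1.
So G(s) = exp(2*s)*sin(2*s)/4 + exp(2*s)*cos(2*s)/4 - 1.
Check: d/ds[exp(2*s)*sin(2*s)/4 + exp(2*s)*cos(2*s)/4 - 1] = exp(2*s)*cos(2*s) = G'(s).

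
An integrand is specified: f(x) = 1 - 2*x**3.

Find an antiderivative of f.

An antiderivative is F(x) = -x**4/2 + x.

A first test for any F(x): its x-derivative must equal f(x) identically.
Check: d/dx[-x**4/2 + x] = 1 - 2*x**3 = f(x).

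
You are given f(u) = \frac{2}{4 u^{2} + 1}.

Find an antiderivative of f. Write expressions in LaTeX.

An antiderivative is F(u) = \operatorname{atan}{\left(2 u \right)}.

For F(u) to be correct the identity F'(u) - f(u) = 0 must hold.
Check: d/du[\operatorname{atan}{\left(2 u \right)}] = \frac{2}{4 u^{2} + 1} = f(u).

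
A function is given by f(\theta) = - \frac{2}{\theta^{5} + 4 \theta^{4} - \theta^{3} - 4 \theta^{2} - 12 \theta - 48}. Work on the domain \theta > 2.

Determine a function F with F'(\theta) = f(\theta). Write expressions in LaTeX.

An antiderivative is F(\theta) = \frac{- 19 \log{\left(\theta - 2 \right)} + 57 \log{\left(\theta + 2 \right)} - 14 \log{\left(\theta + 4 \right)} - 12 \log{\left(\theta^{2} + 3 \right)} + 32 \sqrt{3} \operatorname{atan}{\left(\frac{\sqrt{3} \theta}{3} \right)}}{1596}.

The denominator factors as \left(\theta - 2\right) \left(\theta + 2\right) \left(\theta + 4\right) \left(\theta^{2} + 3\right); partial fractions split f into directly integrable pieces: - \frac{2 \left(\theta - 4\right)}{133 \left(\theta^{2} + 3\right)} - \frac{1}{114 \left(\theta + 4\right)} + \frac{1}{28 \left(\theta + 2\right)} - \frac{1}{84 \left(\theta - 2\right)}.
Check: d/d\theta[\frac{- 19 \log{\left(\theta - 2 \right)} + 57 \log{\left(\theta + 2 \right)} - 14 \log{\left(\theta + 4 \right)} - 12 \log{\left(\theta^{2} + 3 \right)} + 32 \sqrt{3} \operatorname{atan}{\left(\frac{\sqrt{3} \theta}{3} \right)}}{1596}] = - \frac{2}{\theta^{5} + 4 \theta^{4} - \theta^{3} - 4 \theta^{2} - 12 \theta - 48} = f(\theta).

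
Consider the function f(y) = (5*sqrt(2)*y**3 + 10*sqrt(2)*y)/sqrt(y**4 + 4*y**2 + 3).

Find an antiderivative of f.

An antiderivative is F(y) = 5*sqrt(2)*sqrt(y**2 + 1)*sqrt(y**2 + 3)/2.

f matches the chain-rule pattern g'(h)*h' with inner function h(y) = y**4/2 + 2*y**2 + 3/2; substituting u = h(y) collapses the integral.
Check: d/dy[5*sqrt(2)*sqrt(y**2 + 1)*sqrt(y**2 + 3)/2] = (5*sqrt(2)*y**3 + 10*sqrt(2)*y)/(sqrt(y**2 + 1)*sqrt(y**2 + 3)), which equals f(y).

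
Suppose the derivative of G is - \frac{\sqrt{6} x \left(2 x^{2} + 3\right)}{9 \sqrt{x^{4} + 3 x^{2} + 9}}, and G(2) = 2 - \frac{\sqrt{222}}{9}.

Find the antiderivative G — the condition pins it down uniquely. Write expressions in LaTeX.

The substitution u = \frac{2 x^{4}}{3} + 2 x^{2} + 6 works: G'(x) is exactly (dG/du)*(du/dx) for that inner function.
A general antiderivative is - \frac{\sqrt{\frac{2 x^{4}}{3} + 2 x^{2} + 6}}{3} + C.
The condition gives C = 2 - \frac{\sqrt{222}}{9} - (- \frac{\sqrt{222}}{9}) = 2.
So G(x) = \frac{- \sqrt{6} \sqrt{x^{4} + 3 x^{2} + 9} + 18}{9}.
Check: d/dx[\frac{- \sqrt{6} \sqrt{x^{4} + 3 x^{2} + 9} + 18}{9}] = \frac{- 2 \sqrt{6} x^{3} - 3 \sqrt{6} x}{9 \sqrt{x^{4} + 3 x^{2} + 9}}, which equals G'(x).

G(x) = \frac{- \sqrt{6} \sqrt{x^{4} + 3 x^{2} + 9} + 18}{9}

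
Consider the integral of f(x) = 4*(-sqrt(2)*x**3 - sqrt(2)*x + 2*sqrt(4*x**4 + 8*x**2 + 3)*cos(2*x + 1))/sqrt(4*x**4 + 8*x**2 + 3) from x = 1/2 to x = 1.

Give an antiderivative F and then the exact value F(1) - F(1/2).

Antiderivative: F(x) = sqrt(2)*(-sqrt(4*x**4 + 8*x**2 + 3) + 4*sqrt(2)*sin(2*x + 1))/2; value = -4*sin(2) - sqrt(30)/2 + 4*sin(3) + sqrt(42)/4

A candidate is checked by its d/dx: the result must match f(x).
F(x) = sqrt(2)*(-sqrt(4*x**4 + 8*x**2 + 3) + 4*sqrt(2)*sin(2*x + 1))/2 is an antiderivative of f.
Check: d/dx[sqrt(2)*(-sqrt(4*x**4 + 8*x**2 + 3) + 4*sqrt(2)*sin(2*x + 1))/2] = (-4*sqrt(2)*x**3 - 4*sqrt(2)*x + 8*sqrt(4*x**4 + 8*x**2 + 3)*cos(2*x + 1))/sqrt(4*x**4 + 8*x**2 + 3), which equals f(x).
F(1) = -sqrt(30)/2 + 4*sin(3); F(1/2) = -sqrt(42)/4 + 4*sin(2).
Integral = F(1) - F(1/2) = -4*sin(2) - sqrt(30)/2 + 4*sin(3) + sqrt(42)/4.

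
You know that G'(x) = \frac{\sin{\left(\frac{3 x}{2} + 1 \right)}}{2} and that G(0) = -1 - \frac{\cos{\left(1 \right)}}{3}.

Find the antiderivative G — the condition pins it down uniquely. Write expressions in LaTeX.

G(x) = - \frac{\cos{\left(\frac{3 x}{2} + 1 \right)} + 3}{3}

A candidate passes only if d/dx[G] lands on the given G'(x) exactly.
A general antiderivative is - \frac{\cos{\left(\frac{3 x}{2} + 1 \right)}}{3} + C.
The condition gives C = -1 - \frac{\cos{\left(1 \right)}}{3} - (- \frac{\cos{\left(1 \right)}}{3}) = -1.
So G(x) = - \frac{\cos{\left(\frac{3 x}{2} + 1 \right)} + 3}{3}.
Check: d/dx[- \frac{\cos{\left(\frac{3 x}{2} + 1 \right)} + 3}{3}] = \frac{\sin{\left(\frac{3 x}{2} + 1 \right)}}{2} = G'(x).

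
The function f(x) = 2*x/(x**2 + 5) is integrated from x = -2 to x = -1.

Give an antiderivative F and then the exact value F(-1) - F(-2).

f matches the chain-rule pattern g'(h)*h' with inner function h(x) = x**2/2 + 5/2; substituting u = h(x) collapses the integral.
F(x) = log(x**2/2 + 5/2) is an antiderivative of f.
Check: d/dx[log(x**2/2 + 5/2)] = 2*x/(x**2 + 5) = f(x).
F(-1) = log(3); F(-2) = log(9/2).
Integral = F(-1) - F(-2) = -log(9/2) + log(3).

Antiderivative: F(x) = log(x**2/2 + 5/2); value = -log(9/2) + log(3)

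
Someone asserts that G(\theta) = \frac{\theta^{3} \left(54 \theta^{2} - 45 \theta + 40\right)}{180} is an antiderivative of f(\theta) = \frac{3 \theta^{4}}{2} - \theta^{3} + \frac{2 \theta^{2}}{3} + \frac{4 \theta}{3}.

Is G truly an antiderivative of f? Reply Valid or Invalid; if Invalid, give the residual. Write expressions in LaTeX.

Invalid: d/d\theta[G] - f = - \frac{4 \theta}{3}, which is not 0.

d/d\theta[G] = \frac{3 \theta^{4}}{2} - \theta^{3} + \frac{2 \theta^{2}}{3}
d/d\theta[G] - f(\theta) = - \frac{4 \theta}{3} != 0.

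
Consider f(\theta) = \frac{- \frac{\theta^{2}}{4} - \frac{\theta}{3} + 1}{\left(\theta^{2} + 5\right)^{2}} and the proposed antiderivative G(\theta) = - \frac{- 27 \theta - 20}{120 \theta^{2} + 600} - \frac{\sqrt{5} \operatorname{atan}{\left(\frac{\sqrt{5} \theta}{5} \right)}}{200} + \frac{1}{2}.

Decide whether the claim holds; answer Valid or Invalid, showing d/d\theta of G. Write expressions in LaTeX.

Valid: G'(\theta) = f(\theta).

d/d\theta[G] = \frac{- 3 \theta^{2} - 4 \theta + 12}{12 \theta^{4} + 120 \theta^{2} + 300}
This equals f(\theta) exactly, so the claim holds.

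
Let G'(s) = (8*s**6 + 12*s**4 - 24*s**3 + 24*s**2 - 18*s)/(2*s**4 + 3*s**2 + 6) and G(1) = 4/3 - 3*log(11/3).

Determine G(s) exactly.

G(s) = (4*s**3 - 9*log(2*s**4/3 + s**2 + 2))/3

Since d/ds undoes antidifferentiation here, G(s) must give back the stated G'(s).
A general antiderivative is 4*s**3/3 - 3*log(2*s**4/3 + s**2 + 2) + C.
The condition gives C = 4/3 - 3*log(11/3) - (4/3 - 3*log(11/3)) = 0.
So G(s) = (4*s**3 - 9*log(2*s**4/3 + s**2 + 2))/3.
Check: d/ds[(4*s**3 - 9*log(2*s**4/3 + s**2 + 2))/3] = (8*s**6 + 12*s**4 - 24*s**3 + 24*s**2 - 18*s)/(2*s**4 + 3*s**2 + 6) = G'(s).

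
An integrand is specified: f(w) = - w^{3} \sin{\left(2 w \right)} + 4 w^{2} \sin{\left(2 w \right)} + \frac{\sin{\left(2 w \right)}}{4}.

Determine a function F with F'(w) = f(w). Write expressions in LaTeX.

An antiderivative is F(w) = \frac{4 w^{3} \cos{\left(2 w \right)} - 6 w^{2} \sin{\left(2 w \right)} - 16 w^{2} \cos{\left(2 w \right)} + 16 w \sin{\left(2 w \right)} - 6 w \cos{\left(2 w \right)} + 3 \sin{\left(2 w \right)} + 7 \cos{\left(2 w \right)}}{8}.

Integrate term by term and add the pieces.
Check: d/dw[\frac{4 w^{3} \cos{\left(2 w \right)} - 6 w^{2} \sin{\left(2 w \right)} - 16 w^{2} \cos{\left(2 w \right)} + 16 w \sin{\left(2 w \right)} - 6 w \cos{\left(2 w \right)} + 3 \sin{\left(2 w \right)} + 7 \cos{\left(2 w \right)}}{8}] = - w^{3} \sin{\left(2 w \right)} + 4 w^{2} \sin{\left(2 w \right)} + \frac{\sin{\left(2 w \right)}}{4} = f(w).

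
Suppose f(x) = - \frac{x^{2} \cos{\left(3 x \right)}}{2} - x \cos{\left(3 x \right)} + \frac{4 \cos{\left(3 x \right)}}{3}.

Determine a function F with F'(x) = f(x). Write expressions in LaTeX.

An antiderivative is F(x) = - \frac{x^{2} \sin{\left(3 x \right)}}{6} - \frac{x \sin{\left(3 x \right)}}{3} - \frac{x \cos{\left(3 x \right)}}{9} + \frac{13 \sin{\left(3 x \right)}}{27} - \frac{\cos{\left(3 x \right)}}{9}.

Integrate term by term and add the pieces.
Check: d/dx[- \frac{x^{2} \sin{\left(3 x \right)}}{6} - \frac{x \sin{\left(3 x \right)}}{3} - \frac{x \cos{\left(3 x \right)}}{9} + \frac{13 \sin{\left(3 x \right)}}{27} - \frac{\cos{\left(3 x \right)}}{9}] = - \frac{x^{2} \cos{\left(3 x \right)}}{2} - x \cos{\left(3 x \right)} + \frac{4 \cos{\left(3 x \right)}}{3} = f(x).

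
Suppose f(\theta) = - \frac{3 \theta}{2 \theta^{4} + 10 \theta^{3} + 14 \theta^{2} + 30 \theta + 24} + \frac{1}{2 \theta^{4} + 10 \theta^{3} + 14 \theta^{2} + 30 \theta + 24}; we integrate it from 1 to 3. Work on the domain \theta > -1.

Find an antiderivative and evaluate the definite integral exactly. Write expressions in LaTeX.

Antiderivative: F(\theta) = \frac{\log{\left(\theta + 1 \right)}}{6} - \frac{13 \log{\left(\theta + 4 \right)}}{114} - \frac{\log{\left(\theta^{2} + 3 \right)}}{38} - \frac{11 \sqrt{3} \operatorname{atan}{\left(\frac{\sqrt{3} \theta}{3} \right)}}{114}; value = - \frac{13 \log{\left(7 \right)}}{114} - \frac{\log{\left(2 \right)}}{6} - \frac{11 \sqrt{3} \pi}{684} - \frac{\log{\left(12 \right)}}{38} + \frac{13 \log{\left(5 \right)}}{114} + \frac{11 \log{\left(4 \right)}}{57}

Factor the denominator (2 \left(\theta + 1\right) \left(\theta + 4\right) \left(\theta^{2} + 3\right)) and decompose: f = - \frac{2 \theta + 11}{38 \left(\theta^{2} + 3\right)} - \frac{13}{114 \left(\theta + 4\right)} + \frac{1}{6 \left(\theta + 1\right)}; each piece integrates to a log, atan, or power term.
F(\theta) = \frac{\log{\left(\theta + 1 \right)}}{6} - \frac{13 \log{\left(\theta + 4 \right)}}{114} - \frac{\log{\left(\theta^{2} + 3 \right)}}{38} - \frac{11 \sqrt{3} \operatorname{atan}{\left(\frac{\sqrt{3} \theta}{3} \right)}}{114} is an antiderivative of f.
Check: d/d\theta[\frac{\log{\left(\theta + 1 \right)}}{6} - \frac{13 \log{\left(\theta + 4 \right)}}{114} - \frac{\log{\left(\theta^{2} + 3 \right)}}{38} - \frac{11 \sqrt{3} \operatorname{atan}{\left(\frac{\sqrt{3} \theta}{3} \right)}}{114}] = \frac{1 - 3 \theta}{2 \theta^{4} + 10 \theta^{3} + 14 \theta^{2} + 30 \theta + 24}, which equals f(\theta).
F(3) = - \frac{13 \log{\left(7 \right)}}{114} - \frac{11 \sqrt{3} \pi}{342} - \frac{\log{\left(12 \right)}}{38} + \frac{\log{\left(4 \right)}}{6}; F(1) = - \frac{13 \log{\left(5 \right)}}{114} - \frac{11 \sqrt{3} \pi}{684} - \frac{\log{\left(4 \right)}}{38} + \frac{\log{\left(2 \right)}}{6}.
Integral = F(3) - F(1) = - \frac{13 \log{\left(7 \right)}}{114} - \frac{\log{\left(2 \right)}}{6} - \frac{11 \sqrt{3} \pi}{684} - \frac{\log{\left(12 \right)}}{38} + \frac{13 \log{\left(5 \right)}}{114} + \frac{11 \log{\left(4 \right)}}{57}.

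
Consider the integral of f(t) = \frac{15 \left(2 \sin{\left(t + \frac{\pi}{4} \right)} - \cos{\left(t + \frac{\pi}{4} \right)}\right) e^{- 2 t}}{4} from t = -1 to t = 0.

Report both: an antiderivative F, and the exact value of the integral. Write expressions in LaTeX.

Recognize the product-rule pattern: f = u'v + uv' with u = - \frac{15 e^{- 2 t}}{4}, v = \sin{\left(t + \frac{\pi}{4} \right)}, so integration by parts undoes it.
F(t) = - \frac{15 e^{- 2 t} \sin{\left(t + \frac{\pi}{4} \right)}}{4} is an antiderivative of f.
Check: d/dt[- \frac{15 e^{- 2 t} \sin{\left(t + \frac{\pi}{4} \right)}}{4}] = \frac{\left(30 \sin{\left(t + \frac{\pi}{4} \right)} - 15 \cos{\left(t + \frac{\pi}{4} \right)}\right) e^{- 2 t}}{4}, which equals f(t).
F(0) = - \frac{15 \sqrt{2}}{8}; F(-1) = - \frac{15 e^{2} \cos{\left(\frac{\pi}{4} + 1 \right)}}{4}.
Integral = F(0) - F(-1) = \frac{15 e^{2} \cos{\left(\frac{\pi}{4} + 1 \right)}}{4} - \frac{15 \sqrt{2}}{8}.

Antiderivative: F(t) = - \frac{15 e^{- 2 t} \sin{\left(t + \frac{\pi}{4} \right)}}{4}; value = \frac{15 e^{2} \cos{\left(\frac{\pi}{4} + 1 \right)}}{4} - \frac{15 \sqrt{2}}{8}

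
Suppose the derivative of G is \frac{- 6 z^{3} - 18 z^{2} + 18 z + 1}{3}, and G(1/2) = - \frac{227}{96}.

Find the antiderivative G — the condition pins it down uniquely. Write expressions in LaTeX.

For G(z) to be correct, d/dz[G] must agree with the stated G'(z) identically.
A general antiderivative is - \frac{z^{4}}{2} - 2 z^{3} + 3 z^{2} + \frac{z}{3} - 4 + C.
The condition gives C = - \frac{227}{96} - (- \frac{323}{96}) = 1.
So G(z) = - \frac{3 z^{4} + 12 z^{3} - 18 z^{2} - 2 z + 18}{6}.
Check: d/dz[- \frac{3 z^{4} + 12 z^{3} - 18 z^{2} - 2 z + 18}{6}] = - 2 z^{3} - 6 z^{2} + 6 z + \frac{1}{3}, which equals G'(z).

G(z) = - \frac{3 z^{4} + 12 z^{3} - 18 z^{2} - 2 z + 18}{6}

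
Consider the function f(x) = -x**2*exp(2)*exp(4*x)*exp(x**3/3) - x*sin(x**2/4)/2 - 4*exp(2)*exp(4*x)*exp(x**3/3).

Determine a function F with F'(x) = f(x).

An antiderivative is F(x) = -exp(x**3/3 + 4*x + 2) + cos(x**2/4).

The integrand splits into summands that can be handled one at a time.
Check: d/dx[-exp(x**3/3 + 4*x + 2) + cos(x**2/4)] = -x**2*exp(2)*exp(4*x)*exp(x**3/3) - x*sin(x**2/4)/2 - 4*exp(2)*exp(4*x)*exp(x**3/3) = f(x).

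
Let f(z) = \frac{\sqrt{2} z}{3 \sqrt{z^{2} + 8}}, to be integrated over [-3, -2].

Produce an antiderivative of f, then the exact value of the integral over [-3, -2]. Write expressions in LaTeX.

Antiderivative: F(z) = \frac{\sqrt{2} \sqrt{z^{2} + 8}}{3}; value = - \frac{\sqrt{34}}{3} + \frac{2 \sqrt{6}}{3}

f matches the chain-rule pattern g'(h)*h' with inner function h(z) = \frac{z^{2}}{2} + 4; substituting u = h(z) collapses the integral.
F(z) = \frac{\sqrt{2} \sqrt{z^{2} + 8}}{3} is an antiderivative of f.
Check: d/dz[\frac{\sqrt{2} \sqrt{z^{2} + 8}}{3}] = \frac{\sqrt{2} z}{3 \sqrt{z^{2} + 8}} = f(z).
F(-2) = \frac{2 \sqrt{6}}{3}; F(-3) = \frac{\sqrt{34}}{3}.
Integral = F(-2) - F(-3) = - \frac{\sqrt{34}}{3} + \frac{2 \sqrt{6}}{3}.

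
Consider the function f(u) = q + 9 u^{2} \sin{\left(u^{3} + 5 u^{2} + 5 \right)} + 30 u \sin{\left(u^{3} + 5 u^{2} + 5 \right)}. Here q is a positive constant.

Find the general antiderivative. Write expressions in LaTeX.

F(u) = q u - 3 \cos{\left(u^{3} + 5 u^{2} + 5 \right)} + C

The integrand splits into summands that can be handled one at a time.
Check: d/du[q u - 3 \cos{\left(u^{3} + 5 u^{2} + 5 \right)}] = q + 9 u^{2} \sin{\left(u^{3} + 5 u^{2} + 5 \right)} + 30 u \sin{\left(u^{3} + 5 u^{2} + 5 \right)} = f(u).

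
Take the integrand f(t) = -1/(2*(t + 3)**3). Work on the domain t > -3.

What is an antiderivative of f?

An antiderivative is F(t) = 1/(4*(t + 3)**2).

A first test for any F(t): its t-derivative must equal f(t) identically.
Check: d/dt[1/(4*(t + 3)**2)] = -1/(2*t**3 + 18*t**2 + 54*t + 54), which equals f(t).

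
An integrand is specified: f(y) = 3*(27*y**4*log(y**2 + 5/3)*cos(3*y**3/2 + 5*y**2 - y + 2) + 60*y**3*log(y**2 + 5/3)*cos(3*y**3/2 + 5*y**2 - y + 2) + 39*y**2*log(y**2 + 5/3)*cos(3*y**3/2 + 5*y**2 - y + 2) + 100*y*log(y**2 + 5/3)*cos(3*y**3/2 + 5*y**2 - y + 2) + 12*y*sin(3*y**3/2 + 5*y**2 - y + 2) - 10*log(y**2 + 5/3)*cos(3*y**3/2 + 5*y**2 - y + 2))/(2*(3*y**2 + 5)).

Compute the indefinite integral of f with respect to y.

F(y) = 3*log(y**2 + 5/3)*sin(3*y**3/2 + 5*y**2 - y + 2) + C

f has the shape u'v + uv' for u = 3*log(y**2 + 5/3) and v = sin(3*y**3/2 + 5*y**2 - y + 2) — it is the derivative of the product u*v.
Check: d/dy[3*log(y**2 + 5/3)*sin(3*y**3/2 + 5*y**2 - y + 2)] = (81*y**4*log(y**2 + 5/3)*cos(3*y**3/2 + 5*y**2 - y + 2) + 180*y**3*log(y**2 + 5/3)*cos(3*y**3/2 + 5*y**2 - y + 2) + 117*y**2*log(y**2 + 5/3)*cos(3*y**3/2 + 5*y**2 - y + 2) + 300*y*log(y**2 + 5/3)*cos(3*y**3/2 + 5*y**2 - y + 2) + 36*y*sin(3*y**3/2 + 5*y**2 - y + 2) - 30*log(y**2 + 5/3)*cos(3*y**3/2 + 5*y**2 - y + 2))/(6*y**2 + 10), which equals f(y).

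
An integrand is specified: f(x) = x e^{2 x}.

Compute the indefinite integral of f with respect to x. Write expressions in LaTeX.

F(x) = \frac{\left(2 x - 1\right) e^{2 x}}{4} + C

Recognize the product-rule pattern: f = u'v + uv' with u = \frac{x}{2} - \frac{1}{4}, v = e^{2 x}, so integration by parts undoes it.
Check: d/dx[\frac{\left(2 x - 1\right) e^{2 x}}{4}] = x e^{2 x} = f(x).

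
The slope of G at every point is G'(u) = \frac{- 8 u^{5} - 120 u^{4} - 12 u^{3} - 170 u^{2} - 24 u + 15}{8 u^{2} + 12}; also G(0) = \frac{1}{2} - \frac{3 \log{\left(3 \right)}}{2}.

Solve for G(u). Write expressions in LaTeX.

G(u) = \frac{- u^{4} - 20 u^{3} + 5 u - 6 \log{\left(2 u^{2} + 3 \right)} + 2}{4}

Recover the given G'(u) by differentiating a candidate G(u); any mismatch rules it out.
A general antiderivative is - \frac{u^{4}}{4} - 5 u^{3} + \frac{5 u}{4} - \frac{3 \log{\left(2 u^{2} + 3 \right)}}{2} + C.
The condition gives C = \frac{1}{2} - \frac{3 \log{\left(3 \right)}}{2} - (- \frac{3 \log{\left(3 \right)}}{2}) = \frac{1}{2}.
So G(u) = \frac{- u^{4} - 20 u^{3} + 5 u - 6 \log{\left(2 u^{2} + 3 \right)} + 2}{4}.
Check: d/du[\frac{- u^{4} - 20 u^{3} + 5 u - 6 \log{\left(2 u^{2} + 3 \right)} + 2}{4}] = \frac{- 8 u^{5} - 120 u^{4} - 12 u^{3} - 170 u^{2} - 24 u + 15}{8 u^{2} + 12} = G'(u).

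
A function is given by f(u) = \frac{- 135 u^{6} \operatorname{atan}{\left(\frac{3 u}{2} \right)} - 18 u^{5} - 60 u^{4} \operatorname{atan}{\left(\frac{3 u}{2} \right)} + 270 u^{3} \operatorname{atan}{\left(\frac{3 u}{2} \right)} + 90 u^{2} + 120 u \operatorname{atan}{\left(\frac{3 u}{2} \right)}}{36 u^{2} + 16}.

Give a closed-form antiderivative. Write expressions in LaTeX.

Recognize the product-rule pattern: f = v'r + vr' with v = - \frac{3 u^{5}}{4} + \frac{15 u^{2}}{4}, r = \operatorname{atan}{\left(\frac{3 u}{2} \right)}, so integration by parts undoes it.
Check: d/du[- \frac{3 u^{2} \left(u^{3} - 5\right) \operatorname{atan}{\left(\frac{3 u}{2} \right)}}{4}] = \frac{- 135 u^{6} \operatorname{atan}{\left(\frac{3 u}{2} \right)} - 18 u^{5} - 60 u^{4} \operatorname{atan}{\left(\frac{3 u}{2} \right)} + 270 u^{3} \operatorname{atan}{\left(\frac{3 u}{2} \right)} + 90 u^{2} + 120 u \operatorname{atan}{\left(\frac{3 u}{2} \right)}}{36 u^{2} + 16} = f(u).

An antiderivative is F(u) = - \frac{3 u^{2} \left(u^{3} - 5\right) \operatorname{atan}{\left(\frac{3 u}{2} \right)}}{4}.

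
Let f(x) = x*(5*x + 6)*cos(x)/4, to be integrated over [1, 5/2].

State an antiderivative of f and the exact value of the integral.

Any candidate F(x) must reproduce f(x) exactly when differentiated.
F(x) = (5*x**2*sin(x) + 6*x*sin(x) + 10*x*cos(x) - 10*sin(x) + 6*cos(x))/4 is an antiderivative of f.
Check: d/dx[(5*x**2*sin(x) + 6*x*sin(x) + 10*x*cos(x) - 10*sin(x) + 6*cos(x))/4] = 5*x**2*cos(x)/4 + 3*x*cos(x)/2, which equals f(x).
F(5/2) = 31*cos(5/2)/4 + 145*sin(5/2)/16; F(1) = sin(1)/4 + 4*cos(1).
Integral = F(5/2) - F(1) = 31*cos(5/2)/4 - 4*cos(1) - sin(1)/4 + 145*sin(5/2)/16.

Antiderivative: F(x) = (5*x**2*sin(x) + 6*x*sin(x) + 10*x*cos(x) - 10*sin(x) + 6*cos(x))/4; value = 31*cos(5/2)/4 - 4*cos(1) - sin(1)/4 + 145*sin(5/2)/16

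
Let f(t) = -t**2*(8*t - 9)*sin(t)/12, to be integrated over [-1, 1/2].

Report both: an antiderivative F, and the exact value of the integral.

Antiderivative: F(t) = (8*t**3*cos(t) - 24*t**2*sin(t) - 9*t**2*cos(t) + 18*t*sin(t) - 48*t*cos(t) + 48*sin(t) + 18*cos(t))/12; value = -49*cos(1)/12 - 29*cos(1/2)/48 + sin(1)/2 + 17*sin(1/2)/4

Check any antiderivative F(t) by computing F'(t) and comparing it with f(t).
F(t) = (8*t**3*cos(t) - 24*t**2*sin(t) - 9*t**2*cos(t) + 18*t*sin(t) - 48*t*cos(t) + 48*sin(t) + 18*cos(t))/12 is an antiderivative of f.
Check: d/dt[(8*t**3*cos(t) - 24*t**2*sin(t) - 9*t**2*cos(t) + 18*t*sin(t) - 48*t*cos(t) + 48*sin(t) + 18*cos(t))/12] = -2*t**3*sin(t)/3 + 3*t**2*sin(t)/4, which equals f(t).
F(1/2) = -29*cos(1/2)/48 + 17*sin(1/2)/4; F(-1) = -sin(1)/2 + 49*cos(1)/12.
Integral = F(1/2) - F(-1) = -49*cos(1)/12 - 29*cos(1/2)/48 + sin(1)/2 + 17*sin(1/2)/4.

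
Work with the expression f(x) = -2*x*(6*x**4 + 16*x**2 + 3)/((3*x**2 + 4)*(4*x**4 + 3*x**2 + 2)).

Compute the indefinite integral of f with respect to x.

F(x) = log(3*x**2/2 + 2)/2 - log(2*x**4 + 3*x**2/2 + 1)/2 + C

Check any antiderivative F(x) by computing F'(x) and comparing it with f(x).
Check: d/dx[log(3*x**2/2 + 2)/2 - log(2*x**4 + 3*x**2/2 + 1)/2] = (-12*x**5 - 32*x**3 - 6*x)/(12*x**6 + 25*x**4 + 18*x**2 + 8), which equals f(x).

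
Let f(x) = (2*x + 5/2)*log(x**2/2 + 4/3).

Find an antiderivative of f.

Differentiate the proposed F(x) back; it has to land on f(x) exactly.
Check: d/dx[x**2*log(x**2/2 + 4/3) - x**2 + 5*x*log(x**2/2 + 4/3)/2 - 5*x + 8*log(x**2 + 8/3)/3 + 10*sqrt(6)*atan(sqrt(6)*x/4)/3] = 2*x*log(3*x**2 + 8) - 2*x*log(6) + 5*log(3*x**2 + 8)/2 - 5*log(6)/2, which equals f(x).

An antiderivative is F(x) = x**2*log(x**2/2 + 4/3) - x**2 + 5*x*log(x**2/2 + 4/3)/2 - 5*x + 8*log(x**2 + 8/3)/3 + 10*sqrt(6)*atan(sqrt(6)*x/4)/3.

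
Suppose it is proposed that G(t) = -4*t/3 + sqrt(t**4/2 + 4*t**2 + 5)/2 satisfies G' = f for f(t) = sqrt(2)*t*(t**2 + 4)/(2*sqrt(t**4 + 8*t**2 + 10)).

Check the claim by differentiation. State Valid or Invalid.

Invalid: d/dt[G] - f = -4/3, which is not 0.

d/dt[G] = (3*sqrt(2)*t**3 + 12*sqrt(2)*t - 8*sqrt(t**4 + 8*t**2 + 10))/(6*sqrt(t**4 + 8*t**2 + 10))
d/dt[G] - f(t) = -4/3 != 0.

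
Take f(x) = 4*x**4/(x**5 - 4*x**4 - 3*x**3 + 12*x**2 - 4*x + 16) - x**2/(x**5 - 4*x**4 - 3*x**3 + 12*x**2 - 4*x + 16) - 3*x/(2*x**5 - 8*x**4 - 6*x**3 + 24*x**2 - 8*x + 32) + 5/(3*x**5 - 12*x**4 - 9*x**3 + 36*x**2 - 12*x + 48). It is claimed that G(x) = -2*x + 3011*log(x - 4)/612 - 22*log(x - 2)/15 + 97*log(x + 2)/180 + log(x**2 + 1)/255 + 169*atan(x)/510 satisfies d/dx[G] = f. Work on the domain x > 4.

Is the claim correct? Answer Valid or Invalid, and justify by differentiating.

d/dx[G] = (-12*x**5 + 72*x**4 + 36*x**3 - 150*x**2 + 39*x - 182)/(6*x**5 - 24*x**4 - 18*x**3 + 72*x**2 - 24*x + 96)
d/dx[G] - f(x) = -2 != 0.

Invalid: d/dx[G] - f = -2, which is not 0.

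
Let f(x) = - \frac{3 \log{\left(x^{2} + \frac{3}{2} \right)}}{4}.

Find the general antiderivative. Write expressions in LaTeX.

F(x) = - \frac{3 x \log{\left(x^{2} + \frac{3}{2} \right)}}{4} + \frac{3 x}{2} - \frac{3 \sqrt{6} \operatorname{atan}{\left(\frac{\sqrt{6} x}{3} \right)}}{4} + C

For F(x) to be correct the identity F'(x) - f(x) = 0 must hold.
Check: d/dx[- \frac{3 x \log{\left(x^{2} + \frac{3}{2} \right)}}{4} + \frac{3 x}{2} - \frac{3 \sqrt{6} \operatorname{atan}{\left(\frac{\sqrt{6} x}{3} \right)}}{4}] = - \frac{3 \log{\left(x^{2} + \frac{3}{2} \right)}}{4} = f(x).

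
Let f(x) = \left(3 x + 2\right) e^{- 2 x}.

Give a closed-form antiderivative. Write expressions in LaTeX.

Recognize the product-rule pattern: f = u'v + uv' with u = - \frac{3 x}{2} - \frac{7}{4}, v = e^{- 2 x}, so integration by parts undoes it.
Check: d/dx[\frac{\left(- 6 x - 7\right) e^{- 2 x}}{4}] = \left(3 x + 2\right) e^{- 2 x} = f(x).

An antiderivative is F(x) = \frac{\left(- 6 x - 7\right) e^{- 2 x}}{4}.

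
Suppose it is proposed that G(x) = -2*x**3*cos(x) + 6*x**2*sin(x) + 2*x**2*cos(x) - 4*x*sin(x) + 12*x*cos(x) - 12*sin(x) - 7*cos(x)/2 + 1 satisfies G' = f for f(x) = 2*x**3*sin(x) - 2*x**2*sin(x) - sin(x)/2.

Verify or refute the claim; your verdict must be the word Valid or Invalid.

Valid - differentiating G returns exactly f.

d/dx[G] = 2*x**3*sin(x) - 2*x**2*sin(x) - sin(x)/2
This equals f(x) exactly, so the claim holds.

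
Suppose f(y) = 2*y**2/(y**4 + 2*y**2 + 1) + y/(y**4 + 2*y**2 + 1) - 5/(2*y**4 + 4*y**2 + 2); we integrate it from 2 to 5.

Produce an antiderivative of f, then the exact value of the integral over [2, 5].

Antiderivative: F(y) = -(y**2*atan(y) + 9*y + atan(y) + 2)/(4*(y**2 + 1)); value = -atan(5)/4 + atan(2)/4 + 57/104

Integrate term by term and add the pieces.
F(y) = -(y**2*atan(y) + 9*y + atan(y) + 2)/(4*(y**2 + 1)) is an antiderivative of f.
Check: d/dy[-(y**2*atan(y) + 9*y + atan(y) + 2)/(4*(y**2 + 1))] = (4*y**2 + 2*y - 5)/(2*y**4 + 4*y**2 + 2), which equals f(y).
F(5) = -47/104 - atan(5)/4; F(2) = -1 - atan(2)/4.
Integral = F(5) - F(2) = -atan(5)/4 + atan(2)/4 + 57/104.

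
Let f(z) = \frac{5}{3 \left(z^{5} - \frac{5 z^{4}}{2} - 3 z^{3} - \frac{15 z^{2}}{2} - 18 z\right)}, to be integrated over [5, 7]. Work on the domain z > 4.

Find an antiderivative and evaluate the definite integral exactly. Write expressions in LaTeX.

The denominator factors as 3 z \left(z - 4\right) \left(2 z + 3\right) \left(z^{2} + 3\right); partial fractions split f into directly integrable pieces: \frac{10 \left(6 z + 5\right)}{1197 \left(z^{2} + 3\right)} + \frac{160}{2079 \left(2 z + 3\right)} + \frac{5}{1254 \left(z - 4\right)} - \frac{5}{54 z}.
F(z) = - \frac{5 \log{\left(z \right)}}{54} + \frac{5 \log{\left(z - 4 \right)}}{1254} + \frac{80 \log{\left(z + \frac{3}{2} \right)}}{2079} + \frac{10 \log{\left(z^{2} + 3 \right)}}{399} + \frac{50 \sqrt{3} \operatorname{atan}{\left(\frac{\sqrt{3} z}{3} \right)}}{3591} is an antiderivative of f.
Check: d/dz[- \frac{5 \log{\left(z \right)}}{54} + \frac{5 \log{\left(z - 4 \right)}}{1254} + \frac{80 \log{\left(z + \frac{3}{2} \right)}}{2079} + \frac{10 \log{\left(z^{2} + 3 \right)}}{399} + \frac{50 \sqrt{3} \operatorname{atan}{\left(\frac{\sqrt{3} z}{3} \right)}}{3591}] = \frac{10}{6 z^{5} - 15 z^{4} - 18 z^{3} - 45 z^{2} - 108 z}, which equals f(z).
F(7) = - \frac{5 \log{\left(7 \right)}}{54} + \frac{5 \log{\left(3 \right)}}{1254} + \frac{50 \sqrt{3} \operatorname{atan}{\left(\frac{7 \sqrt{3}}{3} \right)}}{3591} + \frac{80 \log{\left(\frac{17}{2} \right)}}{2079} + \frac{10 \log{\left(52 \right)}}{399}; F(5) = - \frac{5 \log{\left(5 \right)}}{54} + \frac{50 \sqrt{3} \operatorname{atan}{\left(\frac{5 \sqrt{3}}{3} \right)}}{3591} + \frac{80 \log{\left(\frac{13}{2} \right)}}{2079} + \frac{10 \log{\left(28 \right)}}{399}.
Integral = F(7) - F(5) = - \frac{5 \log{\left(7 \right)}}{54} - \frac{10 \log{\left(28 \right)}}{399} - \frac{80 \log{\left(\frac{13}{2} \right)}}{2079} - \frac{50 \sqrt{3} \operatorname{atan}{\left(\frac{5 \sqrt{3}}{3} \right)}}{3591} + \frac{5 \log{\left(3 \right)}}{1254} + \frac{50 \sqrt{3} \operatorname{atan}{\left(\frac{7 \sqrt{3}}{3} \right)}}{3591} + \frac{80 \log{\left(\frac{17}{2} \right)}}{2079} + \frac{10 \log{\left(52 \right)}}{399} + \frac{5 \log{\left(5 \right)}}{54}.

Antiderivative: F(z) = - \frac{5 \log{\left(z \right)}}{54} + \frac{5 \log{\left(z - 4 \right)}}{1254} + \frac{80 \log{\left(z + \frac{3}{2} \right)}}{2079} + \frac{10 \log{\left(z^{2} + 3 \right)}}{399} + \frac{50 \sqrt{3} \operatorname{atan}{\left(\frac{\sqrt{3} z}{3} \right)}}{3591}; value = - \frac{5 \log{\left(7 \right)}}{54} - \frac{10 \log{\left(28 \right)}}{399} - \frac{80 \log{\left(\frac{13}{2} \right)}}{2079} - \frac{50 \sqrt{3} \operatorname{atan}{\left(\frac{5 \sqrt{3}}{3} \right)}}{3591} + \frac{5 \log{\left(3 \right)}}{1254} + \frac{50 \sqrt{3} \operatorname{atan}{\left(\frac{7 \sqrt{3}}{3} \right)}}{3591} + \frac{80 \log{\left(\frac{17}{2} \right)}}{2079} + \frac{10 \log{\left(52 \right)}}{399} + \frac{5 \log{\left(5 \right)}}{54}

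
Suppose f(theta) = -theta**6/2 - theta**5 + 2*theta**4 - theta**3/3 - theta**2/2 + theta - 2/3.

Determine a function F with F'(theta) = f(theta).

Integrate term by term and add the pieces.
Check: d/dtheta[theta*(-30*theta**6 - 70*theta**5 + 168*theta**4 - 35*theta**3 - 70*theta**2 + 210*theta - 280)/420] = -theta**6/2 - theta**5 + 2*theta**4 - theta**3/3 - theta**2/2 + theta - 2/3 = f(theta).

An antiderivative is F(theta) = theta*(-30*theta**6 - 70*theta**5 + 168*theta**4 - 35*theta**3 - 70*theta**2 + 210*theta - 280)/420.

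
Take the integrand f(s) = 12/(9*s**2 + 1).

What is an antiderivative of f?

Recover f(s) by differentiating a candidate F(s); any mismatch rules it out.
Check: d/ds[4*atan(3*s)] = 12/(9*s**2 + 1) = f(s).

An antiderivative is F(s) = 4*atan(3*s).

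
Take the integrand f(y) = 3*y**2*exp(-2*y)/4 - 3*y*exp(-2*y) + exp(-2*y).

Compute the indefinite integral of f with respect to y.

F(y) = (-6*y**2 + 18*y + 1)*exp(-2*y)/16 + C

Recognize the product-rule pattern: f = u'v + uv' with u = -3*y**2/8 + 9*y/8 + 1/16, v = exp(-2*y), so integration by parts undoes it.
Check: d/dy[(-6*y**2 + 18*y + 1)*exp(-2*y)/16] = (3*y**2 - 12*y + 4)*exp(-2*y)/4, which equals f(y).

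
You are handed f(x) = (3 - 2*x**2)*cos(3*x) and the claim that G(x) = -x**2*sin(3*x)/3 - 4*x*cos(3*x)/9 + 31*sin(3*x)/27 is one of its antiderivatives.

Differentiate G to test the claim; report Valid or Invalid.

Invalid: d/dx[G] - f = x**2*cos(3*x) + 2*x*sin(3*x)/3, which is not 0.

d/dx[G] = -x**2*cos(3*x) + 2*x*sin(3*x)/3 + 3*cos(3*x)
d/dx[G] - f(x) = x**2*cos(3*x) + 2*x*sin(3*x)/3 != 0.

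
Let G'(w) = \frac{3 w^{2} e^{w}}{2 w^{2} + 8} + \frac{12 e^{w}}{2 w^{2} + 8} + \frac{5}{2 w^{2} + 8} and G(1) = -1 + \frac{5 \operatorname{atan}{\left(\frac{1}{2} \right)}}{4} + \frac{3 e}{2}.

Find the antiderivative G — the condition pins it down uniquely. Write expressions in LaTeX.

Integrate term by term and add the pieces.
A general antiderivative is \frac{3 e^{w}}{2} + \frac{5 \operatorname{atan}{\left(\frac{w}{2} \right)}}{4} + C.
The condition gives C = -1 + \frac{5 \operatorname{atan}{\left(\frac{1}{2} \right)}}{4} + \frac{3 e}{2} - (\frac{5 \operatorname{atan}{\left(\frac{1}{2} \right)}}{4} + \frac{3 e}{2}) = -1.
So G(w) = \frac{3 e^{w}}{2} + \frac{5 \operatorname{atan}{\left(\frac{w}{2} \right)}}{4} - 1.
Check: d/dw[\frac{3 e^{w}}{2} + \frac{5 \operatorname{atan}{\left(\frac{w}{2} \right)}}{4} - 1] = \frac{3 w^{2} e^{w} + 12 e^{w} + 5}{2 w^{2} + 8}, which equals G'(w).

G(w) = \frac{3 e^{w}}{2} + \frac{5 \operatorname{atan}{\left(\frac{w}{2} \right)}}{4} - 1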